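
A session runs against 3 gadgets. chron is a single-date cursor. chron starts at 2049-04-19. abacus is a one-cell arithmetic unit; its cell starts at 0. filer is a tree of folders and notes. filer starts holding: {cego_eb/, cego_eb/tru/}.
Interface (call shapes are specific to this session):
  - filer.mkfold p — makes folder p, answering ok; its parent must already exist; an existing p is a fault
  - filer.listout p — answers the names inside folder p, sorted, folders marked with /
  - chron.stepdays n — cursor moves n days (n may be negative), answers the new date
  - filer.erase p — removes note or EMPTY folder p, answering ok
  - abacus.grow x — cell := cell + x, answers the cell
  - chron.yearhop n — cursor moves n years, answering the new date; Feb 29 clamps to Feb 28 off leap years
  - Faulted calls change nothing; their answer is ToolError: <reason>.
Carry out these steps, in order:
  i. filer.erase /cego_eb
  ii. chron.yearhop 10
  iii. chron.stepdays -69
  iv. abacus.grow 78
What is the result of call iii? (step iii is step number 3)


Answer: 2059-02-09

Derivation:
! 1. filer.erase(/cego_eb) => ToolError: not empty
! 2. chron.yearhop(10) => 2059-04-19
! 3. chron.stepdays(-69) => 2059-02-09
! 4. abacus.grow(78) => 78


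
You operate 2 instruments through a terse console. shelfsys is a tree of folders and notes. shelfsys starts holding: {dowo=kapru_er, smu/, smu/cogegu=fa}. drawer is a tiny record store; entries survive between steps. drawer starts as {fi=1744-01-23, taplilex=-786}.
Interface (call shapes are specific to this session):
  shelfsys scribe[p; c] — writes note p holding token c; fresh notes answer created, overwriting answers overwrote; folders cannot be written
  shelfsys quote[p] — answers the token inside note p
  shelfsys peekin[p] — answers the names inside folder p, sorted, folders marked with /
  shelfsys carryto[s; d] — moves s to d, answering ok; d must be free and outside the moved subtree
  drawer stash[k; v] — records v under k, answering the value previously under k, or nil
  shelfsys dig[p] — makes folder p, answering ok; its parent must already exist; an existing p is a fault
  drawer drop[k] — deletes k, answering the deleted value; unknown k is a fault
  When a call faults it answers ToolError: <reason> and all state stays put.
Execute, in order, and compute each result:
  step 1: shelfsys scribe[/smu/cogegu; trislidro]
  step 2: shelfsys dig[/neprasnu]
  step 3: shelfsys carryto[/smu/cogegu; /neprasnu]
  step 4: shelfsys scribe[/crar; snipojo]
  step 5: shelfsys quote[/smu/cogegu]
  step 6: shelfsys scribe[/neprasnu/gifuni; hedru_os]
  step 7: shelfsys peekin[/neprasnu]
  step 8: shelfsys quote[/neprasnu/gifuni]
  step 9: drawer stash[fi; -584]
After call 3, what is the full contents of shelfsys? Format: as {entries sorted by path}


Answer: {dowo=kapru_er, neprasnu/, smu/, smu/cogegu=trislidro}

Derivation:
I run shelfsys scribe on p=/smu/cogegu, c=trislidro, giving overwrote.
I try shelfsys dig on p=/neprasnu, and get ok.
Next I call shelfsys carryto on s=/smu/cogegu, d=/neprasnu, — result: ToolError: exists.
I try shelfsys scribe on p=/crar, c=snipojo, — result: created.
Calling shelfsys quote on p=/smu/cogegu, which returns trislidro.
Next I call shelfsys scribe on p=/neprasnu/gifuni, c=hedru_os, and observe created.
Next I call shelfsys peekin on p=/neprasnu, — result: [gifuni].
Calling shelfsys quote on p=/neprasnu/gifuni, yielding hedru_os.
Next I call drawer stash on k=fi, v=-584, and observe 1744-01-23.


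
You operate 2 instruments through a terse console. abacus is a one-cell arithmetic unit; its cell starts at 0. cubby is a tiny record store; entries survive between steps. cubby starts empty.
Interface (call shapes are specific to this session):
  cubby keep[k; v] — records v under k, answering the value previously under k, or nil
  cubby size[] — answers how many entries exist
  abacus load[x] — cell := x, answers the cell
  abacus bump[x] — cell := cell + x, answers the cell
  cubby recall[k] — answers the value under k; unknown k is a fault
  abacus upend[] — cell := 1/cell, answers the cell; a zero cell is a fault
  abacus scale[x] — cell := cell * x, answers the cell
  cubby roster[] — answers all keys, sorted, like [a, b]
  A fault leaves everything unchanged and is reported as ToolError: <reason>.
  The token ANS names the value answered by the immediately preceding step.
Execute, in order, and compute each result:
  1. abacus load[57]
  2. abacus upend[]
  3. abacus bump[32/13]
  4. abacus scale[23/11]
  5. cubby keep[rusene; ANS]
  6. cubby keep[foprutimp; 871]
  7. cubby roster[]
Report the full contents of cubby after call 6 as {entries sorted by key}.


Answer: {foprutimp=871, rusene=3841/741}

Derivation:
Next I call abacus load with x=57, — result: 57.
Now I run abacus upend(), giving 1/57.
Invoking abacus bump with x=32/13, and get 1837/741.
I run abacus scale with x=23/11, and see 3841/741.
I call cubby keep with k=rusene, v=ANS, and see nil.
Then cubby keep with k=foprutimp, v=871, and see nil.
Invoking cubby roster(): [foprutimp, rusene].


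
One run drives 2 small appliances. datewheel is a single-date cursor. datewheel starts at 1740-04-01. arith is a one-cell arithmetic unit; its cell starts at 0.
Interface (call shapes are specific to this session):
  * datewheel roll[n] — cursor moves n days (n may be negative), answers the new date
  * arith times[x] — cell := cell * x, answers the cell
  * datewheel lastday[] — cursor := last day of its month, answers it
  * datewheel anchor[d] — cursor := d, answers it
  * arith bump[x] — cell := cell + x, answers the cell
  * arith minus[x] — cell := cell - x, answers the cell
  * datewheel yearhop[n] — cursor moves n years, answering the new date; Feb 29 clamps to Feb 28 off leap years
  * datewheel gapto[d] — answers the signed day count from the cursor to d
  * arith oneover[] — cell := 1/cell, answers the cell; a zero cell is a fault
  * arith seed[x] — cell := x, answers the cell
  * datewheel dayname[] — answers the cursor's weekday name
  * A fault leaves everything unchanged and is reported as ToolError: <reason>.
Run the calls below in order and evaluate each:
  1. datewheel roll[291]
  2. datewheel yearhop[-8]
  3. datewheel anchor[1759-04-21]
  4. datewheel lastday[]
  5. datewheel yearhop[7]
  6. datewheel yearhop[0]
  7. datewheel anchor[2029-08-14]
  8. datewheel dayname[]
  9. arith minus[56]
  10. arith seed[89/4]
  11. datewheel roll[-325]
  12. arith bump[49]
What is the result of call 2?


Answer: 1733-01-17

Derivation:
I invoke datewheel roll passing n→291: 1741-01-17.
I invoke datewheel yearhop passing n→-8, yielding 1733-01-17.
I try datewheel anchor passing d→1759-04-21, and get 1759-04-21.
Using datewheel lastday(), and get 1759-04-30.
Then datewheel yearhop passing n→7, — result: 1766-04-30.
Calling datewheel yearhop passing n→0: 1766-04-30.
Using datewheel anchor passing d→2029-08-14, — result: 2029-08-14.
Now I run datewheel dayname, giving Tuesday.
Then arith minus passing x→56, → -56.
I invoke arith seed passing x→89/4, which returns 89/4.
I use datewheel roll passing n→-325, which returns 2028-09-23.
Next I call arith bump passing x→49, giving 285/4.


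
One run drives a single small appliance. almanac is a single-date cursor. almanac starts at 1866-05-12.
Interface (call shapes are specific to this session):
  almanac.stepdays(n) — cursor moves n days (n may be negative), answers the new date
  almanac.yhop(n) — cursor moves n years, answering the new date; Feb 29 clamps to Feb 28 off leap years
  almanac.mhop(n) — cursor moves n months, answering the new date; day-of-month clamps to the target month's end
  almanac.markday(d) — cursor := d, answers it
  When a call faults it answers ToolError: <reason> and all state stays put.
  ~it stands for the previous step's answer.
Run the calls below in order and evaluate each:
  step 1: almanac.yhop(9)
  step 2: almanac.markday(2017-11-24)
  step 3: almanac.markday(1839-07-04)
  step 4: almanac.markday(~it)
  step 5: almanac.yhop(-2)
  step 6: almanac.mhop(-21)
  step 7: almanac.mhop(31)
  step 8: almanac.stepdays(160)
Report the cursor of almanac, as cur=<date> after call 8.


>>> almanac.yhop n='9'
[out] 1875-05-12
>>> almanac.markday d='2017-11-24'
[out] 2017-11-24
>>> almanac.markday d='1839-07-04'
[out] 1839-07-04
>>> almanac.markday d='~it'
[out] 1839-07-04
>>> almanac.yhop n='-2'
[out] 1837-07-04
>>> almanac.mhop n='-21'
[out] 1835-10-04
>>> almanac.mhop n='31'
[out] 1838-05-04
>>> almanac.stepdays n='160'
[out] 1838-10-11

Answer: cur=1838-10-11


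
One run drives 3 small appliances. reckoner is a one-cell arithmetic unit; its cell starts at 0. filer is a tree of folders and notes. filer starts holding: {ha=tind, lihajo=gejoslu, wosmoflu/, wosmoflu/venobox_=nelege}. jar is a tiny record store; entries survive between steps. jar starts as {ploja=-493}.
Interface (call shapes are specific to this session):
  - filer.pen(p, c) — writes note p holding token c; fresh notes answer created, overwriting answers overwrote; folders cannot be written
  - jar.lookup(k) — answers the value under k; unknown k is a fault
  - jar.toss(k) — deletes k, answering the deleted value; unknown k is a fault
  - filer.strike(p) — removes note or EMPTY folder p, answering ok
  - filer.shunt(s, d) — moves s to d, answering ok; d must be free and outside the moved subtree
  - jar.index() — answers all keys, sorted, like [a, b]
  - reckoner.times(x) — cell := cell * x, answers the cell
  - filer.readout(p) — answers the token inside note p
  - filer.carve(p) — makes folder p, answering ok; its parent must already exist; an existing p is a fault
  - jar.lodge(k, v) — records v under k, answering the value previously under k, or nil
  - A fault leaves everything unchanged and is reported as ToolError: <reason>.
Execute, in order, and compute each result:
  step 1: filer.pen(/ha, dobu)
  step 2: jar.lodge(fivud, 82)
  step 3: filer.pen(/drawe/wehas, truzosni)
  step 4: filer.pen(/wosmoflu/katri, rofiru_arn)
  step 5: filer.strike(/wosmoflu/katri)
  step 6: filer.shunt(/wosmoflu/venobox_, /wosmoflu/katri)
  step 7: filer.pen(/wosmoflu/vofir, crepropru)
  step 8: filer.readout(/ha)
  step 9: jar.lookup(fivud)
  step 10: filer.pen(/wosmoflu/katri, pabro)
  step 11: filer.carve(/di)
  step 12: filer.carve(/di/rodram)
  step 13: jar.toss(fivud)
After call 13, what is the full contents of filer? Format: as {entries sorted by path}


Answer: {di/, di/rodram/, ha=dobu, lihajo=gejoslu, wosmoflu/, wosmoflu/katri=pabro, wosmoflu/vofir=crepropru}

Derivation:
~$ filer.pen p='/ha' c='dobu'
  overwrote
~$ jar.lodge k='fivud' v='82'
  nil
~$ filer.pen p='/drawe/wehas' c='truzosni'
  ToolError: no parent
~$ filer.pen p='/wosmoflu/katri' c='rofiru_arn'
  created
~$ filer.strike p='/wosmoflu/katri'
  ok
~$ filer.shunt s='/wosmoflu/venobox_' d='/wosmoflu/katri'
  ok
~$ filer.pen p='/wosmoflu/vofir' c='crepropru'
  created
~$ filer.readout p='/ha'
  dobu
~$ jar.lookup k='fivud'
  82
~$ filer.pen p='/wosmoflu/katri' c='pabro'
  overwrote
~$ filer.carve p='/di'
  ok
~$ filer.carve p='/di/rodram'
  ok
~$ jar.toss k='fivud'
  82


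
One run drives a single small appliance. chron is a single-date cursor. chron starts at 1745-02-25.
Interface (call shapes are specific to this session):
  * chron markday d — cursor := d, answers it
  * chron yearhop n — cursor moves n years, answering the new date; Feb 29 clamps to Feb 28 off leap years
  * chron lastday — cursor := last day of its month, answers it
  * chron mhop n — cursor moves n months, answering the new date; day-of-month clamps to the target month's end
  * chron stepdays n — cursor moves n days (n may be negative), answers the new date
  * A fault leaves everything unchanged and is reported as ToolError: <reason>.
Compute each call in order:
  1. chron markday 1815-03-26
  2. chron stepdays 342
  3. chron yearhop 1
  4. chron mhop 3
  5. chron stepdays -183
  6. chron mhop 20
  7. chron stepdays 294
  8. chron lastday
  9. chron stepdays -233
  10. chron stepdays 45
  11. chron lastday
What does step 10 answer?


Answer: 1818-11-24

Derivation:
·→ chron markday(d='1815-03-26')
·← 1815-03-26
·→ chron stepdays(n='342')
·← 1816-03-02
·→ chron yearhop(n='1')
·← 1817-03-02
·→ chron mhop(n='3')
·← 1817-06-02
·→ chron stepdays(n='-183')
·← 1816-12-01
·→ chron mhop(n='20')
·← 1818-08-01
·→ chron stepdays(n='294')
·← 1819-05-22
·→ chron lastday()
·← 1819-05-31
·→ chron stepdays(n='-233')
·← 1818-10-10
·→ chron stepdays(n='45')
·← 1818-11-24
·→ chron lastday()
·← 1818-11-30


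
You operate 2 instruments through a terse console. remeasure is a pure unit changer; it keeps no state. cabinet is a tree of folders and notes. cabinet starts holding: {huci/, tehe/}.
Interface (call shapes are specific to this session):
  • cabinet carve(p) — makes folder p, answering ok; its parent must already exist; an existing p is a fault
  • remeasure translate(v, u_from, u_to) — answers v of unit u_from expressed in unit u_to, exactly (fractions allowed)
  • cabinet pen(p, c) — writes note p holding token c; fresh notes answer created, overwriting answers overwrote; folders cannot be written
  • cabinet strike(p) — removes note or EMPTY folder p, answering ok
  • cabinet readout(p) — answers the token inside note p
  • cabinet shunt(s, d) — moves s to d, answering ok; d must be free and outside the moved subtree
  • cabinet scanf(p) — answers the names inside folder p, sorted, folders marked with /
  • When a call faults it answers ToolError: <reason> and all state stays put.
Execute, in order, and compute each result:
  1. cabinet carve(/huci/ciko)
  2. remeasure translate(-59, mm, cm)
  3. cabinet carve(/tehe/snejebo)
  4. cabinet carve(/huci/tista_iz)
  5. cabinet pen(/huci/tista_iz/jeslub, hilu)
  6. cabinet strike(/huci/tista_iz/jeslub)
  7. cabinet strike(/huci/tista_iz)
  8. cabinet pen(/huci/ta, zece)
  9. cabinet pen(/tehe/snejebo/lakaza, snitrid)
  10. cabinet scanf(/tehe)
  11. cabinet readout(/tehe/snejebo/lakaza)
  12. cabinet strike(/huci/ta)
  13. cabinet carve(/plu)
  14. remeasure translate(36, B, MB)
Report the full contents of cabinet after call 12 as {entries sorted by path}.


Answer: {huci/, huci/ciko/, tehe/, tehe/snejebo/, tehe/snejebo/lakaza=snitrid}

Derivation:
I try cabinet carve(p='/huci/ciko'), yielding ok.
I call remeasure translate(v='-59', u_from='mm', u_to='cm'): -59/10.
Next I call cabinet carve(p='/tehe/snejebo'), and get ok.
Calling cabinet carve(p='/huci/tista_iz'), yielding ok.
I run cabinet pen(p='/huci/tista_iz/jeslub', c='hilu'), and get created.
Invoking cabinet strike(p='/huci/tista_iz/jeslub'), giving ok.
I run cabinet strike(p='/huci/tista_iz'), and get ok.
Then cabinet pen(p='/huci/ta', c='zece'), — result: created.
Next I call cabinet pen(p='/tehe/snejebo/lakaza', c='snitrid'), which returns created.
Invoking cabinet scanf(p='/tehe'), and get [snejebo/].
Using cabinet readout(p='/tehe/snejebo/lakaza'): snitrid.
I run cabinet strike(p='/huci/ta'), yielding ok.
I invoke cabinet carve(p='/plu'), which returns ok.
Using remeasure translate(v='36', u_from='B', u_to='MB'), → 9/250000.


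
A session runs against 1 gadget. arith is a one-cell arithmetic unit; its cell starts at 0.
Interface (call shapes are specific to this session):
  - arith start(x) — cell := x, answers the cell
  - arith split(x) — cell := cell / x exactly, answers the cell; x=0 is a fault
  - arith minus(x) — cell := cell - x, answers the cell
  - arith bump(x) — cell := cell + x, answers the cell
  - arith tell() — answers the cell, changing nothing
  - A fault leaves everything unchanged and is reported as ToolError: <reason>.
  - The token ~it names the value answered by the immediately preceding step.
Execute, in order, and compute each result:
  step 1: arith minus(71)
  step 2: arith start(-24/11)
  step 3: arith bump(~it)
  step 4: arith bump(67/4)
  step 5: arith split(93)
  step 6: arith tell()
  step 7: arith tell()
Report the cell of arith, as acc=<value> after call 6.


Answer: acc=545/4092

Derivation:
CALL arith minus[71]
RET  -71
CALL arith start[-24/11]
RET  -24/11
CALL arith bump[~it]
RET  -48/11
CALL arith bump[67/4]
RET  545/44
CALL arith split[93]
RET  545/4092
CALL arith tell[]
RET  545/4092
CALL arith tell[]
RET  545/4092


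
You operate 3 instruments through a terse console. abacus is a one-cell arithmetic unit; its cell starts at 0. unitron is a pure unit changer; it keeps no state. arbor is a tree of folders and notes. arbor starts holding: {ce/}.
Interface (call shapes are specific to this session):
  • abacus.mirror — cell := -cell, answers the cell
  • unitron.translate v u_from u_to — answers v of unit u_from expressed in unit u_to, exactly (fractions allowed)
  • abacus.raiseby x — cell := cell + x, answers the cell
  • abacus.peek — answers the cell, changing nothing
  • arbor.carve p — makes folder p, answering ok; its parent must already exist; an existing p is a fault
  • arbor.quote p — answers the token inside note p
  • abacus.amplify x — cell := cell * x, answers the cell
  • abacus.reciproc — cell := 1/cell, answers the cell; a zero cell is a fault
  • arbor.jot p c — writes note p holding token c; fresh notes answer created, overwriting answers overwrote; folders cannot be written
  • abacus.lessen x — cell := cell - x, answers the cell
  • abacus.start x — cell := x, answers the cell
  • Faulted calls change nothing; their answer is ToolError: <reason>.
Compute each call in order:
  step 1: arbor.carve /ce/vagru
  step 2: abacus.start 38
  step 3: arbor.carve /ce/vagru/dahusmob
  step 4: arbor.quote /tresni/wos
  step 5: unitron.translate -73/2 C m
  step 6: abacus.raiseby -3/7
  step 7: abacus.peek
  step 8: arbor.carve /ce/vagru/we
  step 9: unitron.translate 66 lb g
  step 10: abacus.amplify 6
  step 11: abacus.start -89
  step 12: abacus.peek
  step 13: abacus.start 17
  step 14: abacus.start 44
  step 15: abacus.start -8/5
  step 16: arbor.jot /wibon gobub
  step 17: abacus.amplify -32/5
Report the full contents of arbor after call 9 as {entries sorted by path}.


Answer: {ce/, ce/vagru/, ce/vagru/dahusmob/, ce/vagru/we/}

Derivation:
$ arbor.carve p='/ce/vagru'
  ok
$ abacus.start x='38'
  38
$ arbor.carve p='/ce/vagru/dahusmob'
  ok
$ arbor.quote p='/tresni/wos'
  ToolError: not found
$ unitron.translate v='-73/2' u_from='C' u_to='m'
  ToolError: incompatible units
$ abacus.raiseby x='-3/7'
  263/7
$ abacus.peek
  263/7
$ arbor.carve p='/ce/vagru/we'
  ok
$ unitron.translate v='66' u_from='lb' u_to='g'
  1496854821/50000
$ abacus.amplify x='6'
  1578/7
$ abacus.start x='-89'
  -89
$ abacus.peek
  -89
$ abacus.start x='17'
  17
$ abacus.start x='44'
  44
$ abacus.start x='-8/5'
  -8/5
$ arbor.jot p='/wibon' c='gobub'
  created
$ abacus.amplify x='-32/5'
  256/25


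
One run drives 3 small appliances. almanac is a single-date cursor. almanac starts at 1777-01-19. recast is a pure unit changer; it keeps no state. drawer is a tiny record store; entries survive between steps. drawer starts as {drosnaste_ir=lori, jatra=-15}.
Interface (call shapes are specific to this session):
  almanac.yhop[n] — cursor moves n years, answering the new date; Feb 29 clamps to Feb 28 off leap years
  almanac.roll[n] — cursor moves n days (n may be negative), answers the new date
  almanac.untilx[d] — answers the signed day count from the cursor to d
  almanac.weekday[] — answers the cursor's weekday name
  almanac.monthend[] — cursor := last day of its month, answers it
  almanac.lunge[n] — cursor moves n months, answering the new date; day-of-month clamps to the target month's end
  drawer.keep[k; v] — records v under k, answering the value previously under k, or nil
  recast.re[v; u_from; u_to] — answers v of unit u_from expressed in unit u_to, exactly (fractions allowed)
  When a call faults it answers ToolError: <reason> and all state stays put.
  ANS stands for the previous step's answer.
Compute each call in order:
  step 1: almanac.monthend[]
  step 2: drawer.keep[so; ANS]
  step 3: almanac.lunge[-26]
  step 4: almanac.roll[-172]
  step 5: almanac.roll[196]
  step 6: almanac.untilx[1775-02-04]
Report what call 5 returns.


# 1. monthend() -> 1777-01-31
# 2. keep(so, ANS) -> nil
# 3. lunge(-26) -> 1774-11-30
# 4. roll(-172) -> 1774-06-11
# 5. roll(196) -> 1774-12-24
# 6. untilx(1775-02-04) -> 42

Answer: 1774-12-24


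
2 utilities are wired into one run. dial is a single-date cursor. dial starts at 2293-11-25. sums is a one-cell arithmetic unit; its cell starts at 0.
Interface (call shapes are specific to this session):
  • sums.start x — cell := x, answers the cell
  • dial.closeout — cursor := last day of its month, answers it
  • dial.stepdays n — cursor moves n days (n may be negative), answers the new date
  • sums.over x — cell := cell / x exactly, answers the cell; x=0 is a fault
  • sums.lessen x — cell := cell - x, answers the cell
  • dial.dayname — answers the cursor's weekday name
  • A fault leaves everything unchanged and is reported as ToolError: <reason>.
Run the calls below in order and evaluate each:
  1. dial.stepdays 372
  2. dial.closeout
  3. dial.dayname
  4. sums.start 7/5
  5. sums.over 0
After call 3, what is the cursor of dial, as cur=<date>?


Answer: cur=2294-12-31

Derivation:
>>> stepdays 372
= 2294-12-02
>>> closeout
= 2294-12-31
>>> dayname
= Monday
>>> start 7/5
= 7/5
>>> over 0
= ToolError: division by zero


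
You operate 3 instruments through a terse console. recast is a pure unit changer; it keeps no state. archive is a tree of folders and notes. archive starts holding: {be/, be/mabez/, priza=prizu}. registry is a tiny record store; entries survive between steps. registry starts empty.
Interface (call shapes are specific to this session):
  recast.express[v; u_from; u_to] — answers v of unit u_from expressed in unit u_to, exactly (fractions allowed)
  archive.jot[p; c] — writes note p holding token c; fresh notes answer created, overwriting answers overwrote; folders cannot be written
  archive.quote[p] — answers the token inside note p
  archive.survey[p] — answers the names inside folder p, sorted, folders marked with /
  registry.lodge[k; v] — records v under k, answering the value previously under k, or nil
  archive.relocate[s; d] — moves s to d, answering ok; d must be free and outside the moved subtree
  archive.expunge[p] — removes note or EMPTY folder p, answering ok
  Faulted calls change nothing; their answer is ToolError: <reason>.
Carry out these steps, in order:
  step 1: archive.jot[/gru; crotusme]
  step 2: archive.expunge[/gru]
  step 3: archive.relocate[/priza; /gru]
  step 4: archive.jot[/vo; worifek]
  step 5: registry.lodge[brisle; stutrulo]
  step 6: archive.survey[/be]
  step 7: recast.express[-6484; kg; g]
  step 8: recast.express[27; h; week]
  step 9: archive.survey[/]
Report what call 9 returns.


Answer: [be/, gru, vo]

Derivation:
Using jot with p=/gru, c=crotusme, giving created.
I use expunge with p=/gru, — result: ok.
Calling relocate with s=/priza, d=/gru, and see ok.
I use jot with p=/vo, c=worifek, yielding created.
Now I run lodge with k=brisle, v=stutrulo, yielding nil.
Then survey with p=/be, and get [mabez/].
Now I run express with v=-6484, u_from=kg, u_to=g, and get -6484000.
I use express with v=27, u_from=h, u_to=week, and observe 9/56.
I call survey with p=/: [be/, gru, vo].


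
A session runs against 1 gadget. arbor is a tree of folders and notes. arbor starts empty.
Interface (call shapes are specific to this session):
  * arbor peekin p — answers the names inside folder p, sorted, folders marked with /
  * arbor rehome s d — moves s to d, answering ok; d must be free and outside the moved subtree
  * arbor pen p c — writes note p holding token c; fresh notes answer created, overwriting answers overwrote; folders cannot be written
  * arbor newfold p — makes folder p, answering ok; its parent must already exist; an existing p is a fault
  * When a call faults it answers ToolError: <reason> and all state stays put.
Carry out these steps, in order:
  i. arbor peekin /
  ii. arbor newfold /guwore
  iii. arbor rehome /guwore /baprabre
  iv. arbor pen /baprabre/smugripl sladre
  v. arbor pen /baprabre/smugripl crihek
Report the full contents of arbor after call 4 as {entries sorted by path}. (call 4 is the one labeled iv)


>>> arbor peekin p=/
[out] []
>>> arbor newfold p=/guwore
[out] ok
>>> arbor rehome s=/guwore d=/baprabre
[out] ok
>>> arbor pen p=/baprabre/smugripl c=sladre
[out] created
>>> arbor pen p=/baprabre/smugripl c=crihek
[out] overwrote

Answer: {baprabre/, baprabre/smugripl=sladre}


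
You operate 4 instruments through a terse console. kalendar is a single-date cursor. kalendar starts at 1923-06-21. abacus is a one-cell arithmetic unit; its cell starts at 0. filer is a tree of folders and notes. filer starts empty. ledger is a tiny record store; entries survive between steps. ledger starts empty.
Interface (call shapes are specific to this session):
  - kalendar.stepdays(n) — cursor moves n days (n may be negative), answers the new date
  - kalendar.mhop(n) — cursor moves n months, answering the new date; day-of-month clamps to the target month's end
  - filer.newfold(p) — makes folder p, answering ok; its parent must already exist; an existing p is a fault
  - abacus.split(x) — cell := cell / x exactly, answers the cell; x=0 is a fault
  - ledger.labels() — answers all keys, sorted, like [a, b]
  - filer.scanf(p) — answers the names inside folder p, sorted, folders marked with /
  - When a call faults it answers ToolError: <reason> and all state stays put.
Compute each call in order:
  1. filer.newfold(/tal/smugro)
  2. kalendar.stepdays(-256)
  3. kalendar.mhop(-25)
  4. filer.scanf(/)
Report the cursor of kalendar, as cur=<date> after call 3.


Answer: cur=1920-09-08

Derivation:
Step: filer.newfold[p→/tal/smugro]
Result: ToolError: no parent
Step: kalendar.stepdays[n→-256]
Result: 1922-10-08
Step: kalendar.mhop[n→-25]
Result: 1920-09-08
Step: filer.scanf[p→/]
Result: []


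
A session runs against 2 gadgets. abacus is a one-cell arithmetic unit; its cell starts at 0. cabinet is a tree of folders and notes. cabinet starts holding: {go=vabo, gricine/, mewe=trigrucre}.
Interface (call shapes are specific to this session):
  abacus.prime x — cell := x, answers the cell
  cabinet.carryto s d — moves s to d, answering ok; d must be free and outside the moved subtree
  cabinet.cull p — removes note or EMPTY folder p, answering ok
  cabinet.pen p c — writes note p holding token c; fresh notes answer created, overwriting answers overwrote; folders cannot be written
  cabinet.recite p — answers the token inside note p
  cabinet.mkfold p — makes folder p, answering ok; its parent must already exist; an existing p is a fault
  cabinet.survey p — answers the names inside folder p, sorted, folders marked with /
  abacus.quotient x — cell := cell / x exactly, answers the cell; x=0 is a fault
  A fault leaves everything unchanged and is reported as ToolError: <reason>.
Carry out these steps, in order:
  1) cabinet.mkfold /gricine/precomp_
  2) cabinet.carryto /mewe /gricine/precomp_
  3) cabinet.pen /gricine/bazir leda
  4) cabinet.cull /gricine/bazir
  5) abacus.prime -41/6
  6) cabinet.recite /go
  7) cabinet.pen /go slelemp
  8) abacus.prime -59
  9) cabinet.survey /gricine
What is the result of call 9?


==> cabinet.mkfold(p: /gricine/precomp_)
<== ok
==> cabinet.carryto(s: /mewe, d: /gricine/precomp_)
<== ToolError: exists
==> cabinet.pen(p: /gricine/bazir, c: leda)
<== created
==> cabinet.cull(p: /gricine/bazir)
<== ok
==> abacus.prime(x: -41/6)
<== -41/6
==> cabinet.recite(p: /go)
<== vabo
==> cabinet.pen(p: /go, c: slelemp)
<== overwrote
==> abacus.prime(x: -59)
<== -59
==> cabinet.survey(p: /gricine)
<== [precomp_/]

Answer: [precomp_/]


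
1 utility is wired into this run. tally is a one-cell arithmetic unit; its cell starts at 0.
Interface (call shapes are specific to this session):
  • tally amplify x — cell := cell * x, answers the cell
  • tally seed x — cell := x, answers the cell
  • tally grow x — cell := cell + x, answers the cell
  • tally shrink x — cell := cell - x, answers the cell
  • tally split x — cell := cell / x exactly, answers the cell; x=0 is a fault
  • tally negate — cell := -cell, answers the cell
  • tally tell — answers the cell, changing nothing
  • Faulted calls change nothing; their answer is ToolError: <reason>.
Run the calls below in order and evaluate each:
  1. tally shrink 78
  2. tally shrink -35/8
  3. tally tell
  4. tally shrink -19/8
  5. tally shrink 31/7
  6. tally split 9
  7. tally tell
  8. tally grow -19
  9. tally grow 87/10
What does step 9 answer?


CALL tally shrink[x='78']
RET  -78
CALL tally shrink[x='-35/8']
RET  -589/8
CALL tally tell[]
RET  -589/8
CALL tally shrink[x='-19/8']
RET  -285/4
CALL tally shrink[x='31/7']
RET  -2119/28
CALL tally split[x='9']
RET  -2119/252
CALL tally tell[]
RET  -2119/252
CALL tally grow[x='-19']
RET  -6907/252
CALL tally grow[x='87/10']
RET  -23573/1260

Answer: -23573/1260


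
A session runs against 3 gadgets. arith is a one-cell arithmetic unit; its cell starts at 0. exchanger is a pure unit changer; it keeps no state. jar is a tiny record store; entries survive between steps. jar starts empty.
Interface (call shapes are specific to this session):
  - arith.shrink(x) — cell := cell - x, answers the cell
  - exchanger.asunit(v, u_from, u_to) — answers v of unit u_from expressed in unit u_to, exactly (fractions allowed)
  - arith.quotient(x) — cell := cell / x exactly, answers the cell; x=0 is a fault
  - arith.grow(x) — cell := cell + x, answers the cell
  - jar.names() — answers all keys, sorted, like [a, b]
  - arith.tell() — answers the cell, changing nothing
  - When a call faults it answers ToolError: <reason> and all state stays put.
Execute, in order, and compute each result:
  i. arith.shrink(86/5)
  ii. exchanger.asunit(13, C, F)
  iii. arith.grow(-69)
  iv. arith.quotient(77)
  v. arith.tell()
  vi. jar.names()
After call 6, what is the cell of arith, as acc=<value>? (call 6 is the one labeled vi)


// 1. arith.shrink(x=86/5) : -86/5
// 2. exchanger.asunit(v=13, u_from=C, u_to=F) : 277/5
// 3. arith.grow(x=-69) : -431/5
// 4. arith.quotient(x=77) : -431/385
// 5. arith.tell() : -431/385
// 6. jar.names() : []

Answer: acc=-431/385


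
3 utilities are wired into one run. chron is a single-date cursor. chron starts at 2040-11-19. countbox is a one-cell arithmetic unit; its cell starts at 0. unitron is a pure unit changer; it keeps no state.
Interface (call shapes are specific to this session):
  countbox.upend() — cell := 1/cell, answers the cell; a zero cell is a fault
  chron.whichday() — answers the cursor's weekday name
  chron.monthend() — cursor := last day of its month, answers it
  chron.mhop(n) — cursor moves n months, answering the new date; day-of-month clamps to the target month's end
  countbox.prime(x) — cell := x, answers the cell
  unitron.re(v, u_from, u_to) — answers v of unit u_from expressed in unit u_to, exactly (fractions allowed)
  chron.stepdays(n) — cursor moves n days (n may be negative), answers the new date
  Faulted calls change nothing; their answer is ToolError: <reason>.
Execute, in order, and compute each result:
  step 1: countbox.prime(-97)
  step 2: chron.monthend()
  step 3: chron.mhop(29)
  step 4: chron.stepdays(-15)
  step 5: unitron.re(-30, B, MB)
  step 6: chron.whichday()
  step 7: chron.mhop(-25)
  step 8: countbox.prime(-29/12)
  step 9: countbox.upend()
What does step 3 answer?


% countbox.prime(x: -97) ~> -97
% chron.monthend() ~> 2040-11-30
% chron.mhop(n: 29) ~> 2043-04-30
% chron.stepdays(n: -15) ~> 2043-04-15
% unitron.re(v: -30, u_from: B, u_to: MB) ~> -3/100000
% chron.whichday() ~> Wednesday
% chron.mhop(n: -25) ~> 2041-03-15
% countbox.prime(x: -29/12) ~> -29/12
% countbox.upend() ~> -12/29

Answer: 2043-04-30


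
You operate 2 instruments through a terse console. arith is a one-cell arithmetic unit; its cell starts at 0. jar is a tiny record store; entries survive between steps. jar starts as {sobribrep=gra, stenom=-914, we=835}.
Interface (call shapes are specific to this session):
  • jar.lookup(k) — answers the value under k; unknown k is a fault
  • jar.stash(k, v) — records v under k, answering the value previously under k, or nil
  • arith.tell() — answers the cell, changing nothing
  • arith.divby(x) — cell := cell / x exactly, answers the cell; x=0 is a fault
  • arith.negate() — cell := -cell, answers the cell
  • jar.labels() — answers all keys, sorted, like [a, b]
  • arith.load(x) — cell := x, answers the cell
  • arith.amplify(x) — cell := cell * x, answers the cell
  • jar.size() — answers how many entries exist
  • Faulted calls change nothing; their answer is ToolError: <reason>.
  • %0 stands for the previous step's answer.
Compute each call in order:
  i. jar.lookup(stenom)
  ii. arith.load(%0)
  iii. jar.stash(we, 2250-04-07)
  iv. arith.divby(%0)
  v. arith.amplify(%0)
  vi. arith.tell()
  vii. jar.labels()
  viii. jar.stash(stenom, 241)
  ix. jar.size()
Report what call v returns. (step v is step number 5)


Answer: 835396/697225

Derivation:
I try lookup on k='stenom', → -914.
I try load on x='%0', and observe -914.
I use stash on k='we', v='2250-04-07', giving 835.
Calling divby on x='%0', giving -914/835.
I use amplify on x='%0', and see 835396/697225.
Next I call tell(): 835396/697225.
I use labels(): [sobribrep, stenom, we].
Then stash on k='stenom', v='241', and see -914.
I invoke size(), yielding 3.


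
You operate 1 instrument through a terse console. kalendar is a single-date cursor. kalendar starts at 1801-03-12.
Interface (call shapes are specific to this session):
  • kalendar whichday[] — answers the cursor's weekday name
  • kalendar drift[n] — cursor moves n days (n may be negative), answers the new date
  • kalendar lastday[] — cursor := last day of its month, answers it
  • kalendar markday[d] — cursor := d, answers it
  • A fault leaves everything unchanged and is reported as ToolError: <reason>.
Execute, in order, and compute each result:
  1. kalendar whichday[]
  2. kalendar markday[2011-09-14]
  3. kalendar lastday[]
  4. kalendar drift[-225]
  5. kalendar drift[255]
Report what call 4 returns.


Answer: 2011-02-17

Derivation:
Invoking kalendar whichday, and get Thursday.
Using kalendar markday with d='2011-09-14': 2011-09-14.
I try kalendar lastday, and observe 2011-09-30.
I call kalendar drift with n='-225', which returns 2011-02-17.
I run kalendar drift with n='255': 2011-10-30.


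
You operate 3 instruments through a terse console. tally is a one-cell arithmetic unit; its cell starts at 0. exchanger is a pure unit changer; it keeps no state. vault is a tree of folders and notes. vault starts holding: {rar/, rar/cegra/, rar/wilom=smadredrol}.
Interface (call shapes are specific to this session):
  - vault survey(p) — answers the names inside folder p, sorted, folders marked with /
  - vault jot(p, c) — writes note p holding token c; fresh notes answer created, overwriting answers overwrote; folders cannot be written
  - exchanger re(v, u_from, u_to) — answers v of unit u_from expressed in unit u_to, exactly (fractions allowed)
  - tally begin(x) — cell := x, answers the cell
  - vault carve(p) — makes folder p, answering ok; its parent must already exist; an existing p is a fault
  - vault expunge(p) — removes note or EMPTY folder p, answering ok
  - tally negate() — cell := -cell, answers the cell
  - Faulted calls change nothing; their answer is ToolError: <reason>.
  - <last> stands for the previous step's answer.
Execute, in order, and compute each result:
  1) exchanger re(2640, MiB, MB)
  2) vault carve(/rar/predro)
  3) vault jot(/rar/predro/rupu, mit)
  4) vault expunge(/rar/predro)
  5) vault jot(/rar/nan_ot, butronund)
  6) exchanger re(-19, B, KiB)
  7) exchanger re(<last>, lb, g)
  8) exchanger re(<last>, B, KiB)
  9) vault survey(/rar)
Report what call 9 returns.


Answer: [cegra/, nan_ot, predro/, wilom]

Derivation:
Act: exchanger re[v='2640'; u_from='MiB'; u_to='MB']
Obs: 8650752/3125
Act: vault carve[p='/rar/predro']
Obs: ok
Act: vault jot[p='/rar/predro/rupu'; c='mit']
Obs: created
Act: vault expunge[p='/rar/predro']
Obs: ToolError: not empty
Act: vault jot[p='/rar/nan_ot'; c='butronund']
Obs: created
Act: exchanger re[v='-19'; u_from='B'; u_to='KiB']
Obs: -19/1024
Act: exchanger re[v='<last>'; u_from='lb'; u_to='g']
Obs: -861825503/102400000
Act: exchanger re[v='<last>'; u_from='B'; u_to='KiB']
Obs: -861825503/104857600000
Act: vault survey[p='/rar']
Obs: [cegra/, nan_ot, predro/, wilom]


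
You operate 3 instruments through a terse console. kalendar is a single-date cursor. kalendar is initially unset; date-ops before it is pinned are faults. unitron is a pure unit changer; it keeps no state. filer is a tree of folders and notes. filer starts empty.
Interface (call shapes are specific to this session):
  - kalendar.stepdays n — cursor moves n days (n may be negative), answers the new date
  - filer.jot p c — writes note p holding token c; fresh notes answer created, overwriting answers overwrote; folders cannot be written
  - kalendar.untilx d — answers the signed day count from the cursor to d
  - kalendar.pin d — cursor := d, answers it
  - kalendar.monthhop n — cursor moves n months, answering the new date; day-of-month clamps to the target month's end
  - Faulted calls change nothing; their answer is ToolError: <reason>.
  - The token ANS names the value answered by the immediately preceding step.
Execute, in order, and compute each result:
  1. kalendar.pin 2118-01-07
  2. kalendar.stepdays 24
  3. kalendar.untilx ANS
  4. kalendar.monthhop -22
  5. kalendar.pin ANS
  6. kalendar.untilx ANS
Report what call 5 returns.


% pin 2118-01-07
[out] 2118-01-07
% stepdays 24
[out] 2118-01-31
% untilx ANS
[out] 0
% monthhop -22
[out] 2116-03-31
% pin ANS
[out] 2116-03-31
% untilx ANS
[out] 0

Answer: 2116-03-31


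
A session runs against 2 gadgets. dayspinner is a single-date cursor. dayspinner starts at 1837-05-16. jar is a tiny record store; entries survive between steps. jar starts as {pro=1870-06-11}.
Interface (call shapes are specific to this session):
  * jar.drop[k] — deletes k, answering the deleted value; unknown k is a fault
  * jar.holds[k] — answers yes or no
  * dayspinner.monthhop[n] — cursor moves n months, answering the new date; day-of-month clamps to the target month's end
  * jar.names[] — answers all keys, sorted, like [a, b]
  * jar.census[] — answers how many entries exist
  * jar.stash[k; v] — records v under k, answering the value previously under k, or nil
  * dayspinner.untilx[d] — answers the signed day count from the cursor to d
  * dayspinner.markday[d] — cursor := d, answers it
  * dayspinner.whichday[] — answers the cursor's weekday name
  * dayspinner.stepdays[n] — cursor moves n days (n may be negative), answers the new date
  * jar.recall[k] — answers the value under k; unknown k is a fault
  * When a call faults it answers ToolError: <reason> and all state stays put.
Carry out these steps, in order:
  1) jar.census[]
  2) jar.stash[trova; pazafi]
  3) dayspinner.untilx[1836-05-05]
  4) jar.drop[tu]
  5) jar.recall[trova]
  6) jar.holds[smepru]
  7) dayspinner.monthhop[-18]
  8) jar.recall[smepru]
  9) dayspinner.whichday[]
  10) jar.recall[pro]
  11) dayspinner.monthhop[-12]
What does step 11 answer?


Answer: 1834-11-16

Derivation:
[in] jar.census
:: 1
[in] jar.stash k='trova' v='pazafi'
:: nil
[in] dayspinner.untilx d='1836-05-05'
:: -376
[in] jar.drop k='tu'
:: ToolError: no such key tu
[in] jar.recall k='trova'
:: pazafi
[in] jar.holds k='smepru'
:: no
[in] dayspinner.monthhop n='-18'
:: 1835-11-16
[in] jar.recall k='smepru'
:: ToolError: no such key smepru
[in] dayspinner.whichday
:: Monday
[in] jar.recall k='pro'
:: 1870-06-11
[in] dayspinner.monthhop n='-12'
:: 1834-11-16


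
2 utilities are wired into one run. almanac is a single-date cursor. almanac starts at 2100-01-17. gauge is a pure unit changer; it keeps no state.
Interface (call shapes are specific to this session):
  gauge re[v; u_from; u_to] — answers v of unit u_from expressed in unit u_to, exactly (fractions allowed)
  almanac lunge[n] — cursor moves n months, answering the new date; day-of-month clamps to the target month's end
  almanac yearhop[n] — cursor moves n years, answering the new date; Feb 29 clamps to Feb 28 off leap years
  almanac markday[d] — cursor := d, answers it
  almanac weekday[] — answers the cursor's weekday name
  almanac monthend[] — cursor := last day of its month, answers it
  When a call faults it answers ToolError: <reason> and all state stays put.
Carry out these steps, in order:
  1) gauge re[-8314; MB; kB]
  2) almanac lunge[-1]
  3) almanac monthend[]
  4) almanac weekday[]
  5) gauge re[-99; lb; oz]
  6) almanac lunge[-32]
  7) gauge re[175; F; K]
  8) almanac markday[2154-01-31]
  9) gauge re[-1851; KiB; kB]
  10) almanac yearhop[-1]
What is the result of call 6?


Answer: 2097-04-30

Derivation:
;; 1. gauge re(v=-8314, u_from=MB, u_to=kB) == -8314000
;; 2. almanac lunge(n=-1) == 2099-12-17
;; 3. almanac monthend() == 2099-12-31
;; 4. almanac weekday() == Thursday
;; 5. gauge re(v=-99, u_from=lb, u_to=oz) == -1584
;; 6. almanac lunge(n=-32) == 2097-04-30
;; 7. gauge re(v=175, u_from=F, u_to=K) == 63467/180
;; 8. almanac markday(d=2154-01-31) == 2154-01-31
;; 9. gauge re(v=-1851, u_from=KiB, u_to=kB) == -236928/125
;; 10. almanac yearhop(n=-1) == 2153-01-31
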